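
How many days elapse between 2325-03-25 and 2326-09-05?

529

Day-of-year of March 25, 2325: 84.
Day-of-year of September 5, 2326: 248.
2325 has 365 days, so 365 − 84 = 281 days remain in 2325.
Total: 281 + 248 = 529 days.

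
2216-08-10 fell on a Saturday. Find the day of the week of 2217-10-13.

Monday

August 2216: 31 − 10 = 21 days remain.
Then 13 full months totalling 395 days.
October 1–13, 2217: 13 days.
Total: 21 + 395 + 13 = 429 days.
429 mod 7 = 2, so 2 days after Saturday is Monday.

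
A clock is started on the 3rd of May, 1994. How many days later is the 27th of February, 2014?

7240

Day-of-year of May 3, 1994: 123.
Day-of-year of February 27, 2014: 58.
1994 has 365 days, so 365 − 123 = 242 days remain in 1994.
Full years 1995–2013: 14 common + 5 leap = 14×365 + 5×366 = 6940 days.
Total: 242 + 6940 + 58 = 7240 days.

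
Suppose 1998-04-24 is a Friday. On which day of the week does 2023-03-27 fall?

Monday

Day-of-year of April 24, 1998: 114.
Day-of-year of March 27, 2023: 86.
1998 has 365 days, so 365 − 114 = 251 days remain in 1998.
Full years 1999–2022: 18 common + 6 leap = 18×365 + 6×366 = 8766 days.
Total: 251 + 8766 + 86 = 9103 days.
9103 mod 7 = 3, so 3 days after Friday is Monday.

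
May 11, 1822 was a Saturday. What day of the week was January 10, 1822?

Thursday

Count forward from the earlier date (January 10, 1822) to the later (May 11, 1822):
January 1822: 31 − 10 = 21 days remain.
Then February 1822 (28), March (31), April (30): 28 + 31 + 30 = 89 days.
May 1–11, 1822: 11 days.
Total: 21 + 89 + 11 = 121 days.
121 mod 7 = 2, so 2 days before Saturday is Thursday.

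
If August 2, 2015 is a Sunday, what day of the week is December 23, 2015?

Wednesday

August 2015: 31 − 2 = 29 days remain.
Then September (30), October (31), November (30): 30 + 31 + 30 = 91 days.
December 1–23, 2015: 23 days.
Total: 29 + 91 + 23 = 143 days.
143 mod 7 = 3, so 3 days after Sunday is Wednesday.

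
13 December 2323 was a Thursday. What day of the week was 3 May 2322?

Count forward from the earlier date (May 3, 2322) to the later (December 13, 2323):
May 3, 2322 → May 3, 2323: 365 days.
May 2323: 31 − 3 = 28 days remain.
Then June (30), July (31), August (31), September (30), October (31), November (30): 30 + 31 + 31 + 30 + 31 + 30 = 183 days.
December 1–13, 2323: 13 days.
Residual: 224 days.
Total: 589 days.
589 mod 7 = 1, so 1 day before Thursday is Wednesday.

Wednesday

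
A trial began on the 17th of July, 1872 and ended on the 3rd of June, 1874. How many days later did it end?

686

July 1872: 31 − 17 = 14 days remain.
Then 22 full months totalling 669 days.
June 1–3, 1874: 3 days.
Total: 14 + 669 + 3 = 686 days.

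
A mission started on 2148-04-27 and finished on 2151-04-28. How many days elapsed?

Day-of-year of April 27, 2148: 118.
Day-of-year of April 28, 2151: 118.
2148 has 366 days, so 366 − 118 = 248 days remain in 2148.
Full years: 2149: 365; 2150: 365. Sum = 730.
Total: 248 + 730 + 118 = 1096 days.

1096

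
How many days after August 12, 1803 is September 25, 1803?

August 1803: 31 − 12 = 19 days remain.
September 1–25, 1803: 25 days.
Total: 19 + 25 = 44 days.

44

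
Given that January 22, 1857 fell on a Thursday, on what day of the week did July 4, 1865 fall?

Tuesday

Day-of-year of January 22, 1857: 22.
Day-of-year of July 4, 1865: 185.
1857 has 365 days, so 365 − 22 = 343 days remain in 1857.
Full years 1858–1864: 5 common + 2 leap = 5×365 + 2×366 = 2557 days.
Total: 343 + 2557 + 185 = 3085 days.
3085 mod 7 = 5, so 5 days after Thursday is Tuesday.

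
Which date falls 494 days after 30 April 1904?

6 September 1905

Count 494 days after April 30, 1904:
April 30, 1904 → April 30, 1905: 365 days.
April 1905: 30 − 30 = 0 days remain.
Then May (31), June (30), July (31), August (31): 31 + 30 + 31 + 31 = 123 days.
September 1–6, 1905: 6 days.
Residual: 129 days.
Total: 494 days.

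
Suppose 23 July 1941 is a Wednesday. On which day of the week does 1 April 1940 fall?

Monday

Count forward from the earlier date (April 1, 1940) to the later (July 23, 1941):
Day-of-year of April 1, 1940: 92.
Day-of-year of July 23, 1941: 204.
1940 has 366 days, so 366 − 92 = 274 days remain in 1940.
Total: 274 + 204 = 478 days.
478 mod 7 = 2, so 2 days before Wednesday is Monday.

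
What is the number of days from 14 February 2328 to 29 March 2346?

From February 14, 2328 to February 14, 2346: 18 years, of which 5 contain a Feb 29 — 13×365 + 5×366 = 6575 days.
February 2346: 28 − 14 = 14 days remain (2346 is not a leap year, so February has 28 days).
March 1–29, 2346: 29 days.
Residual: 43 days.
Total: 6618 days.

6618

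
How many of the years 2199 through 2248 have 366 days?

Years divisible by 4: 2200, 2204, …, 2248 — 13 in all.
Of these, 2200 is divisible by 100 but not 400, so not leap.
Leap years: 13 − 1 = 12.

12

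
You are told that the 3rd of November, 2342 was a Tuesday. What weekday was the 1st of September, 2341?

Count forward from the earlier date (September 1, 2341) to the later (November 3, 2342):
Day-of-year of September 1, 2341: 244.
Day-of-year of November 3, 2342: 307.
2341 has 365 days, so 365 − 244 = 121 days remain in 2341.
Total: 121 + 307 = 428 days.
428 mod 7 = 1, so 1 day before Tuesday is Monday.

Monday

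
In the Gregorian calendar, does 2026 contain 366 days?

2026 is not a leap year.

No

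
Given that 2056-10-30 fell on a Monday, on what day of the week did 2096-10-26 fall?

Friday

From October 30, 2056 to October 30, 2095: 39 years, of which 9 contain a Feb 29 — 30×365 + 9×366 = 14244 days.
October 2095: 31 − 30 = 1 day remains.
Then 11 full months totalling 335 days.
October 1–26, 2096: 26 days.
Residual: 362 days.
Total: 14606 days.
14606 mod 7 = 4, so 4 days after Monday is Friday.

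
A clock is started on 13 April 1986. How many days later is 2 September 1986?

142

April 1986: 30 − 13 = 17 days remain.
Then May (31), June (30), July (31), August (31): 31 + 30 + 31 + 31 = 123 days.
September 1–2, 1986: 2 days.
Total: 17 + 123 + 2 = 142 days.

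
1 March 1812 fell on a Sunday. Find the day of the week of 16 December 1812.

March 1812: 31 − 1 = 30 days remain.
Then April (30), May (31), June (30), July (31), August (31), September (30), October (31), November (30): 30 + 31 + 30 + 31 + 31 + 30 + 31 + 30 = 244 days.
December 1–16, 1812: 16 days.
Total: 30 + 244 + 16 = 290 days.
290 mod 7 = 3, so 3 days after Sunday is Wednesday.

Wednesday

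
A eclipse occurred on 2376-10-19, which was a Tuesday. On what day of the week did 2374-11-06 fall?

Count forward from the earlier date (November 6, 2374) to the later (October 19, 2376):
November 2374: 30 − 6 = 24 days remain.
Then 22 full months totalling 670 days.
October 1–19, 2376: 19 days.
Total: 24 + 670 + 19 = 713 days.
713 mod 7 = 6, so 6 days before Tuesday is Wednesday.

Wednesday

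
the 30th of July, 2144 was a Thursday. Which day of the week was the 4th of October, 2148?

Day-of-year of July 30, 2144: 212.
Day-of-year of October 4, 2148: 278.
2144 has 366 days, so 366 − 212 = 154 days remain in 2144.
Full years: 2145: 365; 2146: 365; 2147: 365. Sum = 1095.
Total: 154 + 1095 + 278 = 1527 days.
1527 mod 7 = 1, so 1 day after Thursday is Friday.

Friday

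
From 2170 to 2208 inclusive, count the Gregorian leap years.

Years divisible by 4 in [2170, 2208]: 2172, 2176, 2180, 2184, 2188, 2192, 2196, 2200, 2204, 2208.
Of these, 2200 is divisible by 100 but not 400, so not leap.
Leap years: 10 − 1 = 9.

9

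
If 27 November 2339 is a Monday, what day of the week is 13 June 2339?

Count forward from the earlier date (June 13, 2339) to the later (November 27, 2339):
June 2339: 30 − 13 = 17 days remain.
Then July (31), August (31), September (30), October (31): 31 + 31 + 30 + 31 = 123 days.
November 1–27, 2339: 27 days.
Total: 17 + 123 + 27 = 167 days.
167 mod 7 = 6, so 6 days before Monday is Tuesday.

Tuesday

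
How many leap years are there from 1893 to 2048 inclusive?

Years divisible by 4: 1896, 1900, …, 2048 — 39 in all.
Of these, 1900 is divisible by 100 but not 400, so not leap.
2000 is divisible by 400, so still leap.
Leap years: 39 − 1 = 38.

38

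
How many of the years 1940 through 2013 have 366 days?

Years divisible by 4: 1940, 1944, …, 2012 — 19 in all.
2000 is divisible by 400, so still leap.
No century exceptions apply. Count: 19.

19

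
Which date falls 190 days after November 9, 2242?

May 18, 2243

Count 190 days after November 9, 2242:
November 2242: 30 − 9 = 21 days remain.
Then December (31), January (31), February 2243 (28), March (31), April (30): 31 + 31 + 28 + 31 + 30 = 151 days.
May 1–18, 2243: 18 days.
Total: 21 + 151 + 18 = 190 days.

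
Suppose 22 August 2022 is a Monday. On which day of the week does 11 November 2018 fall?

Sunday

Count forward from the earlier date (November 11, 2018) to the later (August 22, 2022):
Day-of-year of November 11, 2018: 315.
Day-of-year of August 22, 2022: 234.
2018 has 365 days, so 365 − 315 = 50 days remain in 2018.
Full years: 2019: 365; 2020: 366; 2021: 365. Sum = 1096.
Total: 50 + 1096 + 234 = 1380 days.
1380 mod 7 = 1, so 1 day before Monday is Sunday.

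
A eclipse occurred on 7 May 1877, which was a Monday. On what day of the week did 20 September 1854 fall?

Count forward from the earlier date (September 20, 1854) to the later (May 7, 1877):
From September 20, 1854 to September 20, 1876: 22 years, of which 6 contain a Feb 29 — 16×365 + 6×366 = 8036 days.
September 1876: 30 − 20 = 10 days remain.
Then October (31), November (30), December (31), January (31), February 1877 (28), March (31), April (30): 31 + 30 + 31 + 31 + 28 + 31 + 30 = 212 days.
May 1–7, 1877: 7 days.
Residual: 229 days.
Total: 8265 days.
8265 mod 7 = 5, so 5 days before Monday is Wednesday.

Wednesday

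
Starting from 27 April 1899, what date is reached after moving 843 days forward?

18 August 1901

Count 843 days after April 27, 1899:
Day-of-year of April 27, 1899: 117.
Day-of-year of August 18, 1901: 230.
1899 has 365 days, so 365 − 117 = 248 days remain in 1899.
Full years: 1900: 365. Sum = 365.
Total: 248 + 365 + 230 = 843 days.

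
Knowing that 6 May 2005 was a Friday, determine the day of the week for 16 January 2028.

From May 6, 2005 to May 6, 2027: 22 years, of which 5 contain a Feb 29 — 17×365 + 5×366 = 8035 days.
May 2027: 31 − 6 = 25 days remain.
Then June (30), July (31), August (31), September (30), October (31), November (30), December (31): 30 + 31 + 31 + 30 + 31 + 30 + 31 = 214 days.
January 1–16, 2028: 16 days.
Residual: 255 days.
Total: 8290 days.
8290 mod 7 = 2, so 2 days after Friday is Sunday.

Sunday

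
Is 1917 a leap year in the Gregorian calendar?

1917 is not a leap year.

No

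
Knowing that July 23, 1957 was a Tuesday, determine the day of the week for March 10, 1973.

Saturday

Day-of-year of July 23, 1957: 204.
Day-of-year of March 10, 1973: 69.
1957 has 365 days, so 365 − 204 = 161 days remain in 1957.
Full years 1958–1972: 11 common + 4 leap = 11×365 + 4×366 = 5479 days.
Total: 161 + 5479 + 69 = 5709 days.
5709 mod 7 = 4, so 4 days after Tuesday is Saturday.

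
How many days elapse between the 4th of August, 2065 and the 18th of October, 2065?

75

August 2065: 31 − 4 = 27 days remain.
Then September (30): 30 days.
October 1–18, 2065: 18 days.
Total: 27 + 30 + 18 = 75 days.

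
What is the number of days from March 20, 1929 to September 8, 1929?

March 1929: 31 − 20 = 11 days remain.
Then April (30), May (31), June (30), July (31), August (31): 30 + 31 + 30 + 31 + 31 = 153 days.
September 1–8, 1929: 8 days.
Total: 11 + 153 + 8 = 172 days.

172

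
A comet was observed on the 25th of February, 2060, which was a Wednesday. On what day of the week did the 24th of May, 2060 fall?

February 2060: 29 − 25 = 4 days remain (2060 is a leap year, so February has 29 days).
Then March (31), April (30): 31 + 30 = 61 days.
May 1–24, 2060: 24 days.
Total: 4 + 61 + 24 = 89 days.
89 mod 7 = 5, so 5 days after Wednesday is Monday.

Monday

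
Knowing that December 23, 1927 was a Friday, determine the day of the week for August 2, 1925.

Sunday

Count forward from the earlier date (August 2, 1925) to the later (December 23, 1927):
Day-of-year of August 2, 1925: 214.
Day-of-year of December 23, 1927: 357.
1925 has 365 days, so 365 − 214 = 151 days remain in 1925.
Full years: 1926: 365. Sum = 365.
Total: 151 + 365 + 357 = 873 days.
873 mod 7 = 5, so 5 days before Friday is Sunday.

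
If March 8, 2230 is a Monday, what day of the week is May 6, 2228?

Count forward from the earlier date (May 6, 2228) to the later (March 8, 2230):
May 2228: 31 − 6 = 25 days remain.
Then 21 full months totalling 638 days.
March 1–8, 2230: 8 days.
Total: 25 + 638 + 8 = 671 days.
671 mod 7 = 6, so 6 days before Monday is Tuesday.

Tuesday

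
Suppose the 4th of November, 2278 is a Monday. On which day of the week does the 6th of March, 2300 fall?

Tuesday

From November 4, 2278 to November 4, 2299: 21 years, of which 5 contain a Feb 29 — 16×365 + 5×366 = 7670 days.
November 2299: 30 − 4 = 26 days remain.
Then December (31), January (31), February 2300 (28): 31 + 31 + 28 = 90 days.
March 1–6, 2300: 6 days.
Residual: 122 days.
Total: 7792 days.
7792 mod 7 = 1, so 1 day after Monday is Tuesday.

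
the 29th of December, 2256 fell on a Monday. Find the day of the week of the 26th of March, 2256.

Count forward from the earlier date (March 26, 2256) to the later (December 29, 2256):
March 2256: 31 − 26 = 5 days remain.
Then April (30), May (31), June (30), July (31), August (31), September (30), October (31), November (30): 30 + 31 + 30 + 31 + 31 + 30 + 31 + 30 = 244 days.
December 1–29, 2256: 29 days.
Total: 5 + 244 + 29 = 278 days.
278 mod 7 = 5, so 5 days before Monday is Wednesday.

Wednesday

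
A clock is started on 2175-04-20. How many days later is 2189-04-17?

From April 20, 2175 to April 20, 2188: 13 years, of which 4 contain a Feb 29 — 9×365 + 4×366 = 4749 days.
April 2188: 30 − 20 = 10 days remain.
Then 11 full months totalling 335 days.
April 1–17, 2189: 17 days.
Residual: 362 days.
Total: 5111 days.

5111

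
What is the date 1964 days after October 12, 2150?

February 27, 2156

Count 1964 days after October 12, 2150:
Day-of-year of October 12, 2150: 285.
Day-of-year of February 27, 2156: 58.
2150 has 365 days, so 365 − 285 = 80 days remain in 2150.
Full years: 2151: 365; 2152: 366; 2153: 365; 2154: 365; 2155: 365. Sum = 1826.
Total: 80 + 1826 + 58 = 1964 days.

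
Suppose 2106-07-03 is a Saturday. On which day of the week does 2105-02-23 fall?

Monday

Count forward from the earlier date (February 23, 2105) to the later (July 3, 2106):
Day-of-year of February 23, 2105: 54.
Day-of-year of July 3, 2106: 184.
2105 has 365 days, so 365 − 54 = 311 days remain in 2105.
Total: 311 + 184 = 495 days.
495 mod 7 = 5, so 5 days before Saturday is Monday.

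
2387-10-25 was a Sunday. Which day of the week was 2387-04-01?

Count forward from the earlier date (April 1, 2387) to the later (October 25, 2387):
April 2387: 30 − 1 = 29 days remain.
Then May (31), June (30), July (31), August (31), September (30): 31 + 30 + 31 + 31 + 30 = 153 days.
October 1–25, 2387: 25 days.
Total: 29 + 153 + 25 = 207 days.
207 mod 7 = 4, so 4 days before Sunday is Wednesday.

Wednesday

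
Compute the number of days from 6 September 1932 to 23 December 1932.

108

September 1932: 30 − 6 = 24 days remain.
Then October (31), November (30): 31 + 30 = 61 days.
December 1–23, 1932: 23 days.
Total: 24 + 61 + 23 = 108 days.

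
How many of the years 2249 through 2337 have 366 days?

Years divisible by 4: 2252, 2256, …, 2336 — 22 in all.
Of these, 2300 is divisible by 100 but not 400, so not leap.
Leap years: 22 − 1 = 21.

21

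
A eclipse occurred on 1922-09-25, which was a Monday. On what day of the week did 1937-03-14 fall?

Sunday

Day-of-year of September 25, 1922: 268.
Day-of-year of March 14, 1937: 73.
1922 has 365 days, so 365 − 268 = 97 days remain in 1922.
Full years 1923–1936: 10 common + 4 leap = 10×365 + 4×366 = 5114 days.
Total: 97 + 5114 + 73 = 5284 days.
5284 mod 7 = 6, so 6 days after Monday is Sunday.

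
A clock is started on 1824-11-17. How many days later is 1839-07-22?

5360

Day-of-year of November 17, 1824: 322.
Day-of-year of July 22, 1839: 203.
1824 has 366 days, so 366 − 322 = 44 days remain in 1824.
Full years 1825–1838: 11 common + 3 leap = 11×365 + 3×366 = 5113 days.
Total: 44 + 5113 + 203 = 5360 days.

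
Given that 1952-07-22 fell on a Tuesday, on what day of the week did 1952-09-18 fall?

July 1952: 31 − 22 = 9 days remain.
Then August (31): 31 days.
September 1–18, 1952: 18 days.
Total: 9 + 31 + 18 = 58 days.
58 mod 7 = 2, so 2 days after Tuesday is Thursday.

Thursday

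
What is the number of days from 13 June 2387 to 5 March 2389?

June 2387: 30 − 13 = 17 days remain.
Then 20 full months totalling 609 days.
March 1–5, 2389: 5 days.
Total: 17 + 609 + 5 = 631 days.

631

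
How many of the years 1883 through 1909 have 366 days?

6

Years divisible by 4 in [1883, 1909]: 1884, 1888, 1892, 1896, 1900, 1904, 1908.
Of these, 1900 is divisible by 100 but not 400, so not leap.
Leap years: 7 − 1 = 6.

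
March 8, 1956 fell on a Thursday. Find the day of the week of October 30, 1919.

Count forward from the earlier date (October 30, 1919) to the later (March 8, 1956):
From October 30, 1919 to October 30, 1955: 36 years, of which 9 contain a Feb 29 — 27×365 + 9×366 = 13149 days.
October 1955: 31 − 30 = 1 day remains.
Then November (30), December (31), January (31), February 1956 (29): 30 + 31 + 31 + 29 = 121 days.
March 1–8, 1956: 8 days.
Residual: 130 days.
Total: 13279 days.
13279 is a multiple of 7, so October 30, 1919 falls on the same weekday: Thursday.

Thursday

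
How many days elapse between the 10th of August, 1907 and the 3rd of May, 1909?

Day-of-year of August 10, 1907: 222.
Day-of-year of May 3, 1909: 123.
1907 has 365 days, so 365 − 222 = 143 days remain in 1907.
Full years: 1908: 366. Sum = 366.
Total: 143 + 366 + 123 = 632 days.

632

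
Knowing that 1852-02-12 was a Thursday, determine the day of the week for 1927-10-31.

From February 12, 1852 to February 12, 1927: 75 years, of which 18 contain a Feb 29 — 57×365 + 18×366 = 27393 days.
(1900 is not a leap year (divisible by 100 but not 400).)
February 1927: 28 − 12 = 16 days remain (1927 is not a leap year, so February has 28 days).
Then March (31), April (30), May (31), June (30), July (31), August (31), September (30): 31 + 30 + 31 + 30 + 31 + 31 + 30 = 214 days.
October 1–31, 1927: 31 days.
Residual: 261 days.
Total: 27654 days.
27654 mod 7 = 4, so 4 days after Thursday is Monday.

Monday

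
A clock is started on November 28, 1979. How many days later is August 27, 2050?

From November 28, 1979 to November 28, 2049: 70 years, of which 18 contain a Feb 29 — 52×365 + 18×366 = 25568 days.
(2000 is a leap year (divisible by 400).)
November 2049: 30 − 28 = 2 days remain.
Then December (31), January (31), February 2050 (28), March (31), April (30), May (31), June (30), July (31): 31 + 31 + 28 + 31 + 30 + 31 + 30 + 31 = 243 days.
August 1–27, 2050: 27 days.
Residual: 272 days.
Total: 25840 days.

25840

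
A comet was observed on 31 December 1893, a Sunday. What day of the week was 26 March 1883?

Count forward from the earlier date (March 26, 1883) to the later (December 31, 1893):
From March 26, 1883 to March 26, 1893: 10 years, of which 3 contain a Feb 29 — 7×365 + 3×366 = 3653 days.
March 1893: 31 − 26 = 5 days remain.
Then April (30), May (31), June (30), July (31), August (31), September (30), October (31), November (30): 30 + 31 + 30 + 31 + 31 + 30 + 31 + 30 = 244 days.
December 1–31, 1893: 31 days.
Residual: 280 days.
Total: 3933 days.
3933 mod 7 = 6, so 6 days before Sunday is Monday.

Monday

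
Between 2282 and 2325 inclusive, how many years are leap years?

Years divisible by 4 in [2282, 2325]: 2284, 2288, 2292, 2296, 2300, 2304, 2308, 2312, 2316, 2320, 2324.
Of these, 2300 is divisible by 100 but not 400, so not leap.
Leap years: 11 − 1 = 10.

10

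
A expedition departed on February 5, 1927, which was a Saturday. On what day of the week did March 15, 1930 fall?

Day-of-year of February 5, 1927: 36.
Day-of-year of March 15, 1930: 74.
1927 has 365 days, so 365 − 36 = 329 days remain in 1927.
Full years: 1928: 366; 1929: 365. Sum = 731.
Total: 329 + 731 + 74 = 1134 days.
1134 is a multiple of 7, so March 15, 1930 falls on the same weekday: Saturday.

Saturday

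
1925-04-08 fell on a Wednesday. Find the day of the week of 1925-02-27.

Count forward from the earlier date (February 27, 1925) to the later (April 8, 1925):
February 1925: 28 − 27 = 1 day remains (1925 is not a leap year, so February has 28 days).
Then March (31): 31 days.
April 1–8, 1925: 8 days.
Total: 1 + 31 + 8 = 40 days.
40 mod 7 = 5, so 5 days before Wednesday is Friday.

Friday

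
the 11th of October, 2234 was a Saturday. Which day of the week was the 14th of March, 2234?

Count forward from the earlier date (March 14, 2234) to the later (October 11, 2234):
March 2234: 31 − 14 = 17 days remain.
Then April (30), May (31), June (30), July (31), August (31), September (30): 30 + 31 + 30 + 31 + 31 + 30 = 183 days.
October 1–11, 2234: 11 days.
Total: 17 + 183 + 11 = 211 days.
211 mod 7 = 1, so 1 day before Saturday is Friday.

Friday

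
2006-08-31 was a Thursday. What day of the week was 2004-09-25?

Saturday

Count forward from the earlier date (September 25, 2004) to the later (August 31, 2006):
Day-of-year of September 25, 2004: 269.
Day-of-year of August 31, 2006: 243.
2004 has 366 days, so 366 − 269 = 97 days remain in 2004.
Full years: 2005: 365. Sum = 365.
Total: 97 + 365 + 243 = 705 days.
705 mod 7 = 5, so 5 days before Thursday is Saturday.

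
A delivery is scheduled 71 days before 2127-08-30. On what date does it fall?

2127-06-20

Count 71 days before August 30, 2127:
June 2127: 30 − 20 = 10 days remain.
Then July (31): 31 days.
August 1–30, 2127: 30 days.
Total: 10 + 31 + 30 = 71 days.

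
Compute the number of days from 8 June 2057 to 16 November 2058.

526

Day-of-year of June 8, 2057: 159.
Day-of-year of November 16, 2058: 320.
2057 has 365 days, so 365 − 159 = 206 days remain in 2057.
Total: 206 + 320 = 526 days.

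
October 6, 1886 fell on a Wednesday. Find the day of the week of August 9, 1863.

Count forward from the earlier date (August 9, 1863) to the later (October 6, 1886):
From August 9, 1863 to August 9, 1886: 23 years, of which 6 contain a Feb 29 — 17×365 + 6×366 = 8401 days.
August 1886: 31 − 9 = 22 days remain.
Then September (30): 30 days.
October 1–6, 1886: 6 days.
Residual: 58 days.
Total: 8459 days.
8459 mod 7 = 3, so 3 days before Wednesday is Sunday.

Sunday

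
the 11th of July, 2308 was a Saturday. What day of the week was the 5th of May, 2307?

Count forward from the earlier date (May 5, 2307) to the later (July 11, 2308):
May 5, 2307 → May 5, 2308: 366 days (2308 is a leap year).
May 2308: 31 − 5 = 26 days remain.
Then June (30): 30 days.
July 1–11, 2308: 11 days.
Residual: 67 days.
Total: 433 days.
433 mod 7 = 6, so 6 days before Saturday is Sunday.

Sunday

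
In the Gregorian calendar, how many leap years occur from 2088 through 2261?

Years divisible by 4: 2088, 2092, …, 2260 — 44 in all.
Of these, 2100, 2200 are divisible by 100 but not 400, so not leap.
Leap years: 44 − 2 = 42.

42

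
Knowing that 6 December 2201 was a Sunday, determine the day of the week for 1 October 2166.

Count forward from the earlier date (October 1, 2166) to the later (December 6, 2201):
From October 1, 2166 to October 1, 2201: 35 years, of which 8 contain a Feb 29 — 27×365 + 8×366 = 12783 days.
(2200 is not a leap year (divisible by 100 but not 400).)
October 2201: 31 − 1 = 30 days remain.
Then November (30): 30 days.
December 1–6, 2201: 6 days.
Residual: 66 days.
Total: 12849 days.
12849 mod 7 = 4, so 4 days before Sunday is Wednesday.

Wednesday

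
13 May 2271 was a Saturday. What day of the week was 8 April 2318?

Monday

Day-of-year of May 13, 2271: 133.
Day-of-year of April 8, 2318: 98.
2271 has 365 days, so 365 − 133 = 232 days remain in 2271.
Full years 2272–2317: 35 common + 11 leap = 35×365 + 11×366 = 16801 days.
Total: 232 + 16801 + 98 = 17131 days.
17131 mod 7 = 2, so 2 days after Saturday is Monday.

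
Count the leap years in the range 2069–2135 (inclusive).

15

Years divisible by 4: 2072, 2076, …, 2132 — 16 in all.
Of these, 2100 is divisible by 100 but not 400, so not leap.
Leap years: 16 − 1 = 15.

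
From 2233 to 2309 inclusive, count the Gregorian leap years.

Years divisible by 4: 2236, 2240, …, 2308 — 19 in all.
Of these, 2300 is divisible by 100 but not 400, so not leap.
Leap years: 19 − 1 = 18.

18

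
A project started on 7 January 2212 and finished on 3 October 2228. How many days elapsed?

6114

Day-of-year of January 7, 2212: 7.
Day-of-year of October 3, 2228: 277.
2212 has 366 days, so 366 − 7 = 359 days remain in 2212.
Full years 2213–2227: 12 common + 3 leap = 12×365 + 3×366 = 5478 days.
Total: 359 + 5478 + 277 = 6114 days.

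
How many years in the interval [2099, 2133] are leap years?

8

Years divisible by 4 in [2099, 2133]: 2100, 2104, 2108, 2112, 2116, 2120, 2124, 2128, 2132.
Of these, 2100 is divisible by 100 but not 400, so not leap.
Leap years: 9 − 1 = 8.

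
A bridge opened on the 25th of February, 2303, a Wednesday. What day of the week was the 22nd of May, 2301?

Count forward from the earlier date (May 22, 2301) to the later (February 25, 2303):
Day-of-year of May 22, 2301: 142.
Day-of-year of February 25, 2303: 56.
2301 has 365 days, so 365 − 142 = 223 days remain in 2301.
Full years: 2302: 365. Sum = 365.
Total: 223 + 365 + 56 = 644 days.
644 is a multiple of 7, so the 22nd of May, 2301 falls on the same weekday: Wednesday.

Wednesday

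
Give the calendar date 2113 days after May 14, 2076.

February 25, 2082

Count 2113 days after May 14, 2076:
Day-of-year of May 14, 2076: 135.
Day-of-year of February 25, 2082: 56.
2076 has 366 days, so 366 − 135 = 231 days remain in 2076.
Full years: 2077: 365; 2078: 365; 2079: 365; 2080: 366; 2081: 365. Sum = 1826.
Total: 231 + 1826 + 56 = 2113 days.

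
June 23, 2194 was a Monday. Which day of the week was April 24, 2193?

Count forward from the earlier date (April 24, 2193) to the later (June 23, 2194):
April 2193: 30 − 24 = 6 days remain.
Then 13 full months totalling 396 days.
June 1–23, 2194: 23 days.
Total: 6 + 396 + 23 = 425 days.
425 mod 7 = 5, so 5 days before Monday is Wednesday.

Wednesday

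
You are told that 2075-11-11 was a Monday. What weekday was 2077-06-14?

Monday

November 2075: 30 − 11 = 19 days remain.
Then 18 full months totalling 548 days.
June 1–14, 2077: 14 days.
Total: 19 + 548 + 14 = 581 days.
581 is a multiple of 7, so 2077-06-14 falls on the same weekday: Monday.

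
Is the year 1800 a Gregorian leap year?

1800 is not a leap year (divisible by 100 but not 400).

No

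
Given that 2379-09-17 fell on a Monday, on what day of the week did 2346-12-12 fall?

Thursday

Count forward from the earlier date (December 12, 2346) to the later (September 17, 2379):
From December 12, 2346 to December 12, 2378: 32 years, of which 8 contain a Feb 29 — 24×365 + 8×366 = 11688 days.
December 2378: 31 − 12 = 19 days remain.
Then January (31), February 2379 (28), March (31), April (30), May (31), June (30), July (31), August (31): 31 + 28 + 31 + 30 + 31 + 30 + 31 + 31 = 243 days.
September 1–17, 2379: 17 days.
Residual: 279 days.
Total: 11967 days.
11967 mod 7 = 4, so 4 days before Monday is Thursday.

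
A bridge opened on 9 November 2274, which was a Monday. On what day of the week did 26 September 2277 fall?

Day-of-year of November 9, 2274: 313.
Day-of-year of September 26, 2277: 269.
2274 has 365 days, so 365 − 313 = 52 days remain in 2274.
Full years: 2275: 365; 2276: 366. Sum = 731.
Total: 52 + 731 + 269 = 1052 days.
1052 mod 7 = 2, so 2 days after Monday is Wednesday.

Wednesday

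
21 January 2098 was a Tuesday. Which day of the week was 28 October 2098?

January 2098: 31 − 21 = 10 days remain.
Then February 2098 (28), March (31), April (30), May (31), June (30), July (31), August (31), September (30): 28 + 31 + 30 + 31 + 30 + 31 + 31 + 30 = 242 days.
October 1–28, 2098: 28 days.
Total: 10 + 242 + 28 = 280 days.
280 is a multiple of 7, so 28 October 2098 falls on the same weekday: Tuesday.

Tuesday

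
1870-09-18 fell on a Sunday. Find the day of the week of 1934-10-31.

Wednesday

Day-of-year of September 18, 1870: 261.
Day-of-year of October 31, 1934: 304.
1870 has 365 days, so 365 − 261 = 104 days remain in 1870.
Full years 1871–1933: 48 common + 15 leap = 48×365 + 15×366 = 23010 days.
Total: 104 + 23010 + 304 = 23418 days.
23418 mod 7 = 3, so 3 days after Sunday is Wednesday.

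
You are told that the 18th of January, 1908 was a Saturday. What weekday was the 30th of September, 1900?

Count forward from the earlier date (September 30, 1900) to the later (January 18, 1908):
From September 30, 1900 to September 30, 1907: 7 years, of which 1 contains a Feb 29 — 6×365 + 1×366 = 2556 days.
September 1907: 30 − 30 = 0 days remain.
Then October (31), November (30), December (31): 31 + 30 + 31 = 92 days.
January 1–18, 1908: 18 days.
Residual: 110 days.
Total: 2666 days.
2666 mod 7 = 6, so 6 days before Saturday is Sunday.

Sunday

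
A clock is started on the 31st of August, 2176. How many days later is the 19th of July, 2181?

August 31, 2176 → August 31, 2177: 365 days.
August 31, 2177 → August 31, 2178: 365 days.
August 31, 2178 → August 31, 2179: 365 days.
August 31, 2179 → August 31, 2180: 366 days (2180 is a leap year).
August 2180: 31 − 31 = 0 days remain.
Then 10 full months totalling 303 days.
July 1–19, 2181: 19 days.
Residual: 322 days.
Total: 1783 days.

1783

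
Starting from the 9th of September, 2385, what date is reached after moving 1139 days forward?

the 22nd of October, 2388

Count 1139 days after September 9, 2385:
Day-of-year of September 9, 2385: 252.
Day-of-year of October 22, 2388: 296.
2385 has 365 days, so 365 − 252 = 113 days remain in 2385.
Full years: 2386: 365; 2387: 365. Sum = 730.
Total: 113 + 730 + 296 = 1139 days.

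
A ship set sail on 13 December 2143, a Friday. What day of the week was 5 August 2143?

Monday

Count forward from the earlier date (August 5, 2143) to the later (December 13, 2143):
August 2143: 31 − 5 = 26 days remain.
Then September (30), October (31), November (30): 30 + 31 + 30 = 91 days.
December 1–13, 2143: 13 days.
Total: 26 + 91 + 13 = 130 days.
130 mod 7 = 4, so 4 days before Friday is Monday.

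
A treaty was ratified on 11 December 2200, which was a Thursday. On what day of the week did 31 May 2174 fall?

Tuesday

Count forward from the earlier date (May 31, 2174) to the later (December 11, 2200):
From May 31, 2174 to May 31, 2200: 26 years, of which 6 contain a Feb 29 — 20×365 + 6×366 = 9496 days.
(2200 is not a leap year (divisible by 100 but not 400).)
May 2200: 31 − 31 = 0 days remain.
Then June (30), July (31), August (31), September (30), October (31), November (30): 30 + 31 + 31 + 30 + 31 + 30 = 183 days.
December 1–11, 2200: 11 days.
Residual: 194 days.
Total: 9690 days.
9690 mod 7 = 2, so 2 days before Thursday is Tuesday.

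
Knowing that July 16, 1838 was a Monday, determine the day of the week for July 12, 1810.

Thursday

Count forward from the earlier date (July 12, 1810) to the later (July 16, 1838):
Day-of-year of July 12, 1810: 193.
Day-of-year of July 16, 1838: 197.
1810 has 365 days, so 365 − 193 = 172 days remain in 1810.
Full years 1811–1837: 20 common + 7 leap = 20×365 + 7×366 = 9862 days.
Total: 172 + 9862 + 197 = 10231 days.
10231 mod 7 = 4, so 4 days before Monday is Thursday.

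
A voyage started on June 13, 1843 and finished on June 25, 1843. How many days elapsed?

Within June 1843: 25 − 13 = 12 days.

12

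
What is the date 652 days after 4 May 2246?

15 February 2248

Count 652 days after May 4, 2246:
May 4, 2246 → May 4, 2247: 365 days.
May 2247: 31 − 4 = 27 days remain.
Then June (30), July (31), August (31), September (30), October (31), November (30), December (31), January (31): 30 + 31 + 31 + 30 + 31 + 30 + 31 + 31 = 245 days.
February 1–15, 2248: 15 days (2248 is a leap year).
Residual: 287 days.
Total: 652 days.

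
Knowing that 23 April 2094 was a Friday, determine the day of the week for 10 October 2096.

Wednesday

April 23, 2094 → April 23, 2095: 365 days.
April 23, 2095 → April 23, 2096: 366 days (2096 is a leap year).
April 2096: 30 − 23 = 7 days remain.
Then May (31), June (30), July (31), August (31), September (30): 31 + 30 + 31 + 31 + 30 = 153 days.
October 1–10, 2096: 10 days.
Residual: 170 days.
Total: 901 days.
901 mod 7 = 5, so 5 days after Friday is Wednesday.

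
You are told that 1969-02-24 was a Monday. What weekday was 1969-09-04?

February 1969: 28 − 24 = 4 days remain (1969 is not a leap year, so February has 28 days).
Then March (31), April (30), May (31), June (30), July (31), August (31): 31 + 30 + 31 + 30 + 31 + 31 = 184 days.
September 1–4, 1969: 4 days.
Total: 4 + 184 + 4 = 192 days.
192 mod 7 = 3, so 3 days after Monday is Thursday.

Thursday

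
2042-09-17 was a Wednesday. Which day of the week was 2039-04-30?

Count forward from the earlier date (April 30, 2039) to the later (September 17, 2042):
April 30, 2039 → April 30, 2040: 366 days (2040 is a leap year).
April 30, 2040 → April 30, 2041: 365 days.
April 30, 2041 → April 30, 2042: 365 days.
April 2042: 30 − 30 = 0 days remain.
Then May (31), June (30), July (31), August (31): 31 + 30 + 31 + 31 = 123 days.
September 1–17, 2042: 17 days.
Residual: 140 days.
Total: 1236 days.
1236 mod 7 = 4, so 4 days before Wednesday is Saturday.

Saturday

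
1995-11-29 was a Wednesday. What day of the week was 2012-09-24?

From November 29, 1995 to November 29, 2011: 16 years, of which 4 contain a Feb 29 — 12×365 + 4×366 = 5844 days.
(2000 is a leap year (divisible by 400).)
November 2011: 30 − 29 = 1 day remains.
Then 9 full months totalling 275 days.
September 1–24, 2012: 24 days.
Residual: 300 days.
Total: 6144 days.
6144 mod 7 = 5, so 5 days after Wednesday is Monday.

Monday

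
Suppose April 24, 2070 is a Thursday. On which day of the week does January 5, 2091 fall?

Friday

From April 24, 2070 to April 24, 2090: 20 years, of which 5 contain a Feb 29 — 15×365 + 5×366 = 7305 days.
April 2090: 30 − 24 = 6 days remain.
Then May (31), June (30), July (31), August (31), September (30), October (31), November (30), December (31): 31 + 30 + 31 + 31 + 30 + 31 + 30 + 31 = 245 days.
January 1–5, 2091: 5 days.
Residual: 256 days.
Total: 7561 days.
7561 mod 7 = 1, so 1 day after Thursday is Friday.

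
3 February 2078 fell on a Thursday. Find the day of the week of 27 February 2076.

Count forward from the earlier date (February 27, 2076) to the later (February 3, 2078):
Day-of-year of February 27, 2076: 58.
Day-of-year of February 3, 2078: 34.
2076 has 366 days, so 366 − 58 = 308 days remain in 2076.
Full years: 2077: 365. Sum = 365.
Total: 308 + 365 + 34 = 707 days.
707 is a multiple of 7, so 27 February 2076 falls on the same weekday: Thursday.

Thursday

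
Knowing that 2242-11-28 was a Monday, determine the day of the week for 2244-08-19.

Monday

Day-of-year of November 28, 2242: 332.
Day-of-year of August 19, 2244: 232.
2242 has 365 days, so 365 − 332 = 33 days remain in 2242.
Full years: 2243: 365. Sum = 365.
Total: 33 + 365 + 232 = 630 days.
630 is a multiple of 7, so 2244-08-19 falls on the same weekday: Monday.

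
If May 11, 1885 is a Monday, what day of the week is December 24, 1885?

Thursday

May 1885: 31 − 11 = 20 days remain.
Then June (30), July (31), August (31), September (30), October (31), November (30): 30 + 31 + 31 + 30 + 31 + 30 = 183 days.
December 1–24, 1885: 24 days.
Total: 20 + 183 + 24 = 227 days.
227 mod 7 = 3, so 3 days after Monday is Thursday.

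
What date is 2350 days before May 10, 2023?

December 2, 2016

Count 2350 days before May 10, 2023:
Day-of-year of December 2, 2016: 337.
Day-of-year of May 10, 2023: 130.
2016 has 366 days, so 366 − 337 = 29 days remain in 2016.
Full years: 2017: 365; 2018: 365; 2019: 365; 2020: 366; 2021: 365; 2022: 365. Sum = 2191.
Total: 29 + 2191 + 130 = 2350 days.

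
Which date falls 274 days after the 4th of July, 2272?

the 4th of April, 2273

Count 274 days after July 4, 2272:
July 2272: 31 − 4 = 27 days remain.
Then August (31), September (30), October (31), November (30), December (31), January (31), February 2273 (28), March (31): 31 + 30 + 31 + 30 + 31 + 31 + 28 + 31 = 243 days.
April 1–4, 2273: 4 days.
Residual: 274 days.
Total: 274 days.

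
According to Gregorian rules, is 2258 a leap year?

No

2258 is not a leap year.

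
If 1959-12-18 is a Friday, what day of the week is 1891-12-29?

Count forward from the earlier date (December 29, 1891) to the later (December 18, 1959):
Day-of-year of December 29, 1891: 363.
Day-of-year of December 18, 1959: 352.
1891 has 365 days, so 365 − 363 = 2 days remain in 1891.
Full years 1892–1958: 51 common + 16 leap = 51×365 + 16×366 = 24471 days.
Total: 2 + 24471 + 352 = 24825 days.
24825 mod 7 = 3, so 3 days before Friday is Tuesday.

Tuesday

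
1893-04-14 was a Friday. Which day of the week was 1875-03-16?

Count forward from the earlier date (March 16, 1875) to the later (April 14, 1893):
From March 16, 1875 to March 16, 1893: 18 years, of which 5 contain a Feb 29 — 13×365 + 5×366 = 6575 days.
March 1893: 31 − 16 = 15 days remain.
April 1–14, 1893: 14 days.
Residual: 29 days.
Total: 6604 days.
6604 mod 7 = 3, so 3 days before Friday is Tuesday.

Tuesday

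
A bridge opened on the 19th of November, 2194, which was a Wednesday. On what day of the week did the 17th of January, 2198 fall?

Wednesday

November 19, 2194 → November 19, 2195: 365 days.
November 19, 2195 → November 19, 2196: 366 days (2196 is a leap year).
November 19, 2196 → November 19, 2197: 365 days.
November 2197: 30 − 19 = 11 days remain.
Then December (31): 31 days.
January 1–17, 2198: 17 days.
Residual: 59 days.
Total: 1155 days.
1155 is a multiple of 7, so the 17th of January, 2198 falls on the same weekday: Wednesday.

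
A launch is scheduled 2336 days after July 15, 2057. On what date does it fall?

December 7, 2063

Count 2336 days after July 15, 2057:
July 15, 2057 → July 15, 2058: 365 days.
July 15, 2058 → July 15, 2059: 365 days.
July 15, 2059 → July 15, 2060: 366 days (2060 is a leap year).
July 15, 2060 → July 15, 2061: 365 days.
July 15, 2061 → July 15, 2062: 365 days.
July 15, 2062 → July 15, 2063: 365 days.
July 2063: 31 − 15 = 16 days remain.
Then August (31), September (30), October (31), November (30): 31 + 30 + 31 + 30 = 122 days.
December 1–7, 2063: 7 days.
Residual: 145 days.
Total: 2336 days.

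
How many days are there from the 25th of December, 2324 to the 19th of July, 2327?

936

Day-of-year of December 25, 2324: 360.
Day-of-year of July 19, 2327: 200.
2324 has 366 days, so 366 − 360 = 6 days remain in 2324.
Full years: 2325: 365; 2326: 365. Sum = 730.
Total: 6 + 730 + 200 = 936 days.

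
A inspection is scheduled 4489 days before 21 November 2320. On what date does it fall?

7 August 2308

Count 4489 days before November 21, 2320:
Day-of-year of August 7, 2308: 220.
Day-of-year of November 21, 2320: 326.
2308 has 366 days, so 366 − 220 = 146 days remain in 2308.
Full years 2309–2319: 9 common + 2 leap = 9×365 + 2×366 = 4017 days.
Total: 146 + 4017 + 326 = 4489 days.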